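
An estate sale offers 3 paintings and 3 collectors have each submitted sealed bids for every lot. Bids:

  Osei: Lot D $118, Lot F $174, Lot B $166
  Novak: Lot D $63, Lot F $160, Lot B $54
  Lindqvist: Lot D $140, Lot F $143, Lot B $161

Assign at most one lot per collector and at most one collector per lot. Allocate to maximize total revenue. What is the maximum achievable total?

Optimal: Osei→Lot B ($166), Novak→Lot F ($160), Lindqvist→Lot D ($140) — total 166+160+140 = $466.
Row-greedy (each collector in turn takes its best remaining lot) gives $398, worse by 68.
Next-best assignment: Osei→Lot D, Novak→Lot F, Lindqvist→Lot B = $439.

Max total: $466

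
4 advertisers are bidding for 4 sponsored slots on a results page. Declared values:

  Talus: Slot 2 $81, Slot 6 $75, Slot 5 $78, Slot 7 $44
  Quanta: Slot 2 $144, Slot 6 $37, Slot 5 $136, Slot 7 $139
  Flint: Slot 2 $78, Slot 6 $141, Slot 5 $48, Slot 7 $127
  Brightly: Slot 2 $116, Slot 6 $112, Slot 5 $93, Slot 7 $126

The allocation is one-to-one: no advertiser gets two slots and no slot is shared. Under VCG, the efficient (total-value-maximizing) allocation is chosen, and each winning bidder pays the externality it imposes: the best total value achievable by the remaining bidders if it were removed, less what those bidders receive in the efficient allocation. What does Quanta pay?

Quanta pays $3.

Efficient allocation: Talus→Slot 5 ($78), Quanta→Slot 2 ($144), Flint→Slot 6 ($141), Brightly→Slot 7 ($126); total welfare W = $489.
Quanta receives Slot 2 at value $144, so the others get W − 144 = $345.
Without Quanta: best allocation of the remaining 3 bidders over all 4 slots is Talus→Slot 2 ($81), Flint→Slot 6 ($141), Brightly→Slot 7 ($126), total $348.
VCG payment = (others' best without Quanta) − (others' welfare with Quanta) = 348 − 345 = $3.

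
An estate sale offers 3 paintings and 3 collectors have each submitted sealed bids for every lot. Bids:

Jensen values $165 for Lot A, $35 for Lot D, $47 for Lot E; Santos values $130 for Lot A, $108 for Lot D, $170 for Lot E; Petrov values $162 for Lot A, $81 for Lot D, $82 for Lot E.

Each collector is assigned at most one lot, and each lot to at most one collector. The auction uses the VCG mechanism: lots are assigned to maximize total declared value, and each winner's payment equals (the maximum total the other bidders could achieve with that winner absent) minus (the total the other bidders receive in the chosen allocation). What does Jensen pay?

Jensen pays $81.

Efficient allocation: Jensen→Lot A ($165), Santos→Lot E ($170), Petrov→Lot D ($81); total welfare W = $416.
Jensen receives Lot A at value $165, so the others get W − 165 = $251.
Without Jensen: best allocation of the remaining 2 bidders over all 3 lots is Santos→Lot E ($170), Petrov→Lot A ($162), total $332.
VCG payment = (others' best without Jensen) − (others' welfare with Jensen) = 332 − 251 = $81.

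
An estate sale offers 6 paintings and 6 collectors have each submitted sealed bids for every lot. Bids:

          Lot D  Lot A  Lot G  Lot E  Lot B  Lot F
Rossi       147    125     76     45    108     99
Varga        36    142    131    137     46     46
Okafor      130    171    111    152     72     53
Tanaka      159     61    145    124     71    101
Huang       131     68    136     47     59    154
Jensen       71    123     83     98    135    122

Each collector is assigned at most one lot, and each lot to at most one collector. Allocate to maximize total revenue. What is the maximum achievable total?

Max total: $889

Optimal: Rossi→Lot D ($147), Varga→Lot E ($137), Okafor→Lot A ($171), Tanaka→Lot G ($145), Huang→Lot F ($154), Jensen→Lot B ($135) — total 147+137+171+145+154+135 = $889.
Next-best assignment: Rossi→Lot D, Varga→Lot A, Okafor→Lot E, Tanaka→Lot G, Huang→Lot F, Jensen→Lot B = $875.
Every other assignment is strictly worse.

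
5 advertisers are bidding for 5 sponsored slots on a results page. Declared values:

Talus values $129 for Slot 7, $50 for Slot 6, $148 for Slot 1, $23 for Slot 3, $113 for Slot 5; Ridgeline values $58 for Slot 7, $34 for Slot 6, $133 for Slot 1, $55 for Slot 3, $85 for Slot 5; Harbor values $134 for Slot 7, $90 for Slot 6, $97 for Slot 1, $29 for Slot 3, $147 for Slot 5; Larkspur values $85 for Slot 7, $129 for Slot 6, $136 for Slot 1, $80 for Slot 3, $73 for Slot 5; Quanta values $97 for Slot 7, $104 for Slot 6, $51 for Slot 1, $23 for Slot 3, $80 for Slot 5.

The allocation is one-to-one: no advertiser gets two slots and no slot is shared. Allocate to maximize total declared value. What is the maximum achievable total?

This is the linear assignment problem.
Optimal: Talus→Slot 7 ($129), Ridgeline→Slot 1 ($133), Harbor→Slot 5 ($147), Larkspur→Slot 3 ($80), Quanta→Slot 6 ($104) — total 129+133+147+80+104 = $593.

Max total: $593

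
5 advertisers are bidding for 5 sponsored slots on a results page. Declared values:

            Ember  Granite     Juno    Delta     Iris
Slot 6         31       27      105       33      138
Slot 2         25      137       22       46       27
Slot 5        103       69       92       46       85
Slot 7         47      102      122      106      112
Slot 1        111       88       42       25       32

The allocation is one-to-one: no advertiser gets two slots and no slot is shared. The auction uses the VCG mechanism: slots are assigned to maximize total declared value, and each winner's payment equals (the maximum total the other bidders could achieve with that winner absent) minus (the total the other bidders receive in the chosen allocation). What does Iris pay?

Efficient allocation: Ember→Slot 1 ($111), Granite→Slot 2 ($137), Juno→Slot 5 ($92), Delta→Slot 7 ($106), Iris→Slot 6 ($138); total welfare W = $584.
Iris receives Slot 6 at value $138, so the others get W − 138 = $446.
Without Iris: best allocation of the remaining 4 bidders over all 5 slots is Ember→Slot 1 ($111), Granite→Slot 2 ($137), Juno→Slot 6 ($105), Delta→Slot 7 ($106), total $459.
VCG payment = (others' best without Iris) − (others' welfare with Iris) = 459 − 446 = $13.

Iris pays $13.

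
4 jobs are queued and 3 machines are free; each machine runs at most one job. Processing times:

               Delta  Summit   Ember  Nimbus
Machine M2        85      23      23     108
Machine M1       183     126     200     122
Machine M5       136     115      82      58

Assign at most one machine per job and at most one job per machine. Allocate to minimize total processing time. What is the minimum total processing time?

Min total: 207 min

Treat this as an assignment problem: match each job to one machine.
Optimal: Ember→Machine M2 (23 min), Summit→Machine M1 (126 min), Nimbus→Machine M5 (58 min) — total 23+126+58 = 207 min.
Row-greedy (each job in turn takes its cheapest remaining machine) gives 400 min, worse by 193.
Next-best assignment: Summit→Machine M2, Nimbus→Machine M1, Ember→Machine M5 = 227 min.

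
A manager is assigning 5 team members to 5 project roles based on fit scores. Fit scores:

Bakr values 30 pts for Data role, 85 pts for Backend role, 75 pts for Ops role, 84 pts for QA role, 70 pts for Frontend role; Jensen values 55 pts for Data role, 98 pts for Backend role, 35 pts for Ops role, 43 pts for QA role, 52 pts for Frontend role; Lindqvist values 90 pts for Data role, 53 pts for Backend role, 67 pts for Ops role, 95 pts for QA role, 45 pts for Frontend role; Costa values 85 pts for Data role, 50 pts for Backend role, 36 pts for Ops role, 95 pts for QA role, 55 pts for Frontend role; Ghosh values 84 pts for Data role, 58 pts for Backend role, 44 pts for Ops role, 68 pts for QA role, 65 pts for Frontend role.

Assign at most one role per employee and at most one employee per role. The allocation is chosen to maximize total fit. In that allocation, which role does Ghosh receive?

This is a one-to-one assignment (maximum-weight bipartite matching).
Optimal: Bakr→Ops role (75 pts), Jensen→Backend role (98 pts), Lindqvist→Data role (90 pts), Costa→QA role (95 pts), Ghosh→Frontend role (65 pts) — total 75+98+90+95+65 = 423 pts.
Row-greedy (each employee in turn takes its best remaining role) gives 334 pts, worse by 89.
Next-best assignment: Bakr→Ops role, Jensen→Backend role, Lindqvist→QA role, Costa→Data role, Ghosh→Frontend role = 418 pts.
Swapping Bakr↔Jensen (Bakr→Backend role 85 pts, Jensen→Ops role 35 pts) loses 53.
Checked against all permutations: 423 pts is optimal.
Ghosh's own top role is Data role (84 pts), but forcing Ghosh→Data role and reassigning the rest optimally gives only 414 pts — worse by 9.

Ghosh receives Frontend role.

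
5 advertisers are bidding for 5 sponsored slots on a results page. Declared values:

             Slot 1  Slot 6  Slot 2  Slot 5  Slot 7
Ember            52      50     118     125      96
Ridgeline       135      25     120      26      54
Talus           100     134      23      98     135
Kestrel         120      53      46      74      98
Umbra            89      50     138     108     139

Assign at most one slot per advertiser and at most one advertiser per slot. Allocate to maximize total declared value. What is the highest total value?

Optimal: Ember→Slot 5 ($125), Ridgeline→Slot 2 ($120), Talus→Slot 6 ($134), Kestrel→Slot 1 ($120), Umbra→Slot 7 ($139) — total 125+120+134+120+139 = $638.
Column-greedy (each slot in turn goes to its best remaining advertiser) gives $630, worse by 8.
Every other assignment is strictly worse.

Max total: $638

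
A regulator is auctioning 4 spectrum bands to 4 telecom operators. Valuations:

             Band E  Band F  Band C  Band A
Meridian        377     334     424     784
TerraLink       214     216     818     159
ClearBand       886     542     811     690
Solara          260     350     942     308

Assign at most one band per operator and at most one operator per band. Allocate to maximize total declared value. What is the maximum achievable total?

Treat this as an assignment problem: match each operator to one band.
Optimal: Meridian→Band A ($784M), TerraLink→Band C ($818M), ClearBand→Band E ($886M), Solara→Band F ($350M) — total 784+818+886+350 = $2838M.
Max-entry greedy (repeatedly take the single best remaining cell) gives $2828M, worse by 10.
Every other assignment is strictly worse.

Maximum total: $2838M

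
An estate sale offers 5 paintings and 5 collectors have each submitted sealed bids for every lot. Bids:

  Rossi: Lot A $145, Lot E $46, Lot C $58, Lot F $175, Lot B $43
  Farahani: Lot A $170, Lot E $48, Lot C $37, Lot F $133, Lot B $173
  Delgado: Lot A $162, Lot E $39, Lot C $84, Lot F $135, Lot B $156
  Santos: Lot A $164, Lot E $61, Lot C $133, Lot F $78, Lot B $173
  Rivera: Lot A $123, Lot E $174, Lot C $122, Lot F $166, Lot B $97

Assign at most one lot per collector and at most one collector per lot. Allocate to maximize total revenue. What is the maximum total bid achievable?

Maximum total: $817

This is a one-to-one assignment (maximum-weight bipartite matching).
Optimal: Rossi→Lot F ($175), Farahani→Lot B ($173), Delgado→Lot A ($162), Santos→Lot C ($133), Rivera→Lot E ($174) — total 175+173+162+133+174 = $817.
Max-entry greedy (repeatedly take the single best remaining cell) gives $770, worse by 47.
Checked against all permutations: $817 is optimal.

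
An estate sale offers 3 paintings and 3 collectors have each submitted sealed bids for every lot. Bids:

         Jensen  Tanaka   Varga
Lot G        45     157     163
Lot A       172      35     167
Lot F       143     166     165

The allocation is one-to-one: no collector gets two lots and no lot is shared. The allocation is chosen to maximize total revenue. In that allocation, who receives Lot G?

Optimal: Jensen→Lot A ($172), Tanaka→Lot F ($166), Varga→Lot G ($163) — total 172+166+163 = $501.
Next-best assignment: Jensen→Lot A, Tanaka→Lot G, Varga→Lot F = $494.
Swapping Tanaka↔Jensen (Tanaka→Lot A $35, Jensen→Lot F $143) loses 160.
Varga's own top lot is Lot A ($167), but forcing Varga→Lot A and reassigning the rest optimally gives only $467 — worse by 34.

Varga receives Lot G.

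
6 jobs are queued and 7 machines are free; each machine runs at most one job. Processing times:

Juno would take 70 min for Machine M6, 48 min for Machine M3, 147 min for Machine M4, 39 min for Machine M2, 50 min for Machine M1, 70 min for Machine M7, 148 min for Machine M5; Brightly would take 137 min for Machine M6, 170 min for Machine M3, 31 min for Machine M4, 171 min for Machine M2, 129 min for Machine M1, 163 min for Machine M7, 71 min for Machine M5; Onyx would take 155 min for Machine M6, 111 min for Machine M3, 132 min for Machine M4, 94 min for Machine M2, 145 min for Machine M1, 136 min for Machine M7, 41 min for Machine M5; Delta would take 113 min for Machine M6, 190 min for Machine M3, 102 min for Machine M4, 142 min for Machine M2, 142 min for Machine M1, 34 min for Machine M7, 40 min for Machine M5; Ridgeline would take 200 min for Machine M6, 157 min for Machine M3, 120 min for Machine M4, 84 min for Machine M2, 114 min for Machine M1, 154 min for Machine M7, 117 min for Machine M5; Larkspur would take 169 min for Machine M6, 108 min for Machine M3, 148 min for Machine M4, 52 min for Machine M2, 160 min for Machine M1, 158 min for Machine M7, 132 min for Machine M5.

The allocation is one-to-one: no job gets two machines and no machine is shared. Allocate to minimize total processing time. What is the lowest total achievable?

Min total: 320 min

Optimal: Juno→Machine M3 (48 min), Brightly→Machine M4 (31 min), Onyx→Machine M5 (41 min), Delta→Machine M7 (34 min), Ridgeline→Machine M1 (114 min), Larkspur→Machine M2 (52 min) — total 48+31+41+34+114+52 = 320 min.
Row-greedy (each job in turn takes its cheapest remaining machine) gives 367 min, worse by 47.
Next-best assignment: Juno→Machine M6, Brightly→Machine M4, Onyx→Machine M5, Delta→Machine M7, Ridgeline→Machine M1, Larkspur→Machine M2 = 342 min.
Every other assignment is strictly worse.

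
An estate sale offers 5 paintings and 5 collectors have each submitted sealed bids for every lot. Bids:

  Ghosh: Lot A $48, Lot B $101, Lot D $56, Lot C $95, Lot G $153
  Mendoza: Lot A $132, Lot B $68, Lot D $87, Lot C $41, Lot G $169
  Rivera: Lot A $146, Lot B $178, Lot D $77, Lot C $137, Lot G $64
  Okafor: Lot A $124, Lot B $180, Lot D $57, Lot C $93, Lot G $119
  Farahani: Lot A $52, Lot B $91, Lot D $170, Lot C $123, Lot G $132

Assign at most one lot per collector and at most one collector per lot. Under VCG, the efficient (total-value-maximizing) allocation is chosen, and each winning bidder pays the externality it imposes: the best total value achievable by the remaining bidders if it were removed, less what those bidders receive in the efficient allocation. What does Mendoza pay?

Efficient allocation: Ghosh→Lot G ($153), Mendoza→Lot A ($132), Rivera→Lot C ($137), Okafor→Lot B ($180), Farahani→Lot D ($170); total welfare W = $772.
Mendoza receives Lot A at value $132, so the others get W − 132 = $640.
Without Mendoza: best allocation of the remaining 4 bidders over all 5 lots is Ghosh→Lot G ($153), Rivera→Lot A ($146), Okafor→Lot B ($180), Farahani→Lot D ($170), total $649.
VCG payment = (others' best without Mendoza) − (others' welfare with Mendoza) = 649 − 640 = $9.

Mendoza pays $9.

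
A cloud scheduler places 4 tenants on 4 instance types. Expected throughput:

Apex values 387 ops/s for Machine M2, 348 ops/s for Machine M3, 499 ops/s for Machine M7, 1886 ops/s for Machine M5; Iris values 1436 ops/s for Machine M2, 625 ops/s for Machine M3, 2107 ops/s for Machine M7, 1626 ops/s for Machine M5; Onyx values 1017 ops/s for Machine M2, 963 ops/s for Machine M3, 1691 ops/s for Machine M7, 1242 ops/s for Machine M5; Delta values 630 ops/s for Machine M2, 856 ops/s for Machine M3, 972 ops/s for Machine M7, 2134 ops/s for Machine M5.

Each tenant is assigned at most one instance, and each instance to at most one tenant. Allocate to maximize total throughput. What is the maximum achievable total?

Optimal: Apex→Machine M5 (1886 ops/s), Iris→Machine M2 (1436 ops/s), Onyx→Machine M7 (1691 ops/s), Delta→Machine M3 (856 ops/s) — total 1886+1436+1691+856 = 5869 ops/s.
Row-greedy (each tenant in turn takes its best remaining instance) gives 5866 ops/s, worse by 3.
Next-best assignment: Apex→Machine M5, Iris→Machine M7, Onyx→Machine M2, Delta→Machine M3 = 5866 ops/s.
Every other assignment is strictly worse.

Max total: 5869 ops/s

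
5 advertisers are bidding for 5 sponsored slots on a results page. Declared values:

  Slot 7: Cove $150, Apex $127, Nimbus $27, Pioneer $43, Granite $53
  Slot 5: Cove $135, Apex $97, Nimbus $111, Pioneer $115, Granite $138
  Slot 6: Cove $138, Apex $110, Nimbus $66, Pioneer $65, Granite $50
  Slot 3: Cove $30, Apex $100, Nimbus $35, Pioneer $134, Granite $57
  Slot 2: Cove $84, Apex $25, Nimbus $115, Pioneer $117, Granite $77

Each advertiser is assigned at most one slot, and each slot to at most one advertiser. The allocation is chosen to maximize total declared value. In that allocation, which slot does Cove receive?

Optimal: Cove→Slot 6 ($138), Apex→Slot 7 ($127), Nimbus→Slot 2 ($115), Pioneer→Slot 3 ($134), Granite→Slot 5 ($138) — total 138+127+115+134+138 = $652.
Column-greedy (each slot in turn goes to its best remaining advertiser) gives $647, worse by 5.
Next-best assignment: Cove→Slot 7, Apex→Slot 6, Nimbus→Slot 2, Pioneer→Slot 3, Granite→Slot 5 = $647.
Every other assignment is strictly worse.
Cove's own top slot is Slot 7 ($150), but forcing Cove→Slot 7 and reassigning the rest optimally gives only $647 — worse by 5.

Cove receives Slot 6.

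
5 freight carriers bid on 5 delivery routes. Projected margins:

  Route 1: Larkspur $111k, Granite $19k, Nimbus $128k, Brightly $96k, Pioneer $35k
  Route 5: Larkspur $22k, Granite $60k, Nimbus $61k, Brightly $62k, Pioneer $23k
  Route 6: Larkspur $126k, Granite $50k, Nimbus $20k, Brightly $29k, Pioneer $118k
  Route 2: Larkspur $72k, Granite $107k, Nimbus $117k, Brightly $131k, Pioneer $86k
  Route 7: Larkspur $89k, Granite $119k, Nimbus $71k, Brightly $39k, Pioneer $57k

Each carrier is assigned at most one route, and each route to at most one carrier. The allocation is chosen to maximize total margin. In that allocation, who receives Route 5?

Nimbus receives Route 5.

Optimal: Larkspur→Route 1 ($111k), Granite→Route 7 ($119k), Nimbus→Route 5 ($61k), Brightly→Route 2 ($131k), Pioneer→Route 6 ($118k) — total 111+119+61+131+118 = $540k.
Row-greedy (each carrier in turn takes its best remaining route) gives $527k, worse by 13.
Next-best assignment: Larkspur→Route 1, Granite→Route 7, Nimbus→Route 2, Brightly→Route 5, Pioneer→Route 6 = $527k.
Nimbus's own top route is Route 1 ($128k), but forcing Nimbus→Route 1 and reassigning the rest optimally gives only $527k — worse by 13.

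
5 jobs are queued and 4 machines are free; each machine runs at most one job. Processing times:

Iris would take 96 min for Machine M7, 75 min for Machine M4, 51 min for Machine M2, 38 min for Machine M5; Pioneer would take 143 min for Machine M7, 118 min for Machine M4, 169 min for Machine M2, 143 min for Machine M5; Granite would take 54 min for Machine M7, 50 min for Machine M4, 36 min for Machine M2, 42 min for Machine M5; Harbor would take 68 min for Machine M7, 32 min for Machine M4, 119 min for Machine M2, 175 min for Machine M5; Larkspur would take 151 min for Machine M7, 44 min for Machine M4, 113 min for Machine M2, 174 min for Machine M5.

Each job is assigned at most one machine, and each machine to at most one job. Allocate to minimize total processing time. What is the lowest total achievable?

This is the linear assignment problem.
Optimal: Harbor→Machine M7 (68 min), Larkspur→Machine M4 (44 min), Granite→Machine M2 (36 min), Iris→Machine M5 (38 min) — total 68+44+36+38 = 186 min.
Row-greedy (each job in turn takes its cheapest remaining machine) gives 260 min, worse by 74.

Min total: 186 min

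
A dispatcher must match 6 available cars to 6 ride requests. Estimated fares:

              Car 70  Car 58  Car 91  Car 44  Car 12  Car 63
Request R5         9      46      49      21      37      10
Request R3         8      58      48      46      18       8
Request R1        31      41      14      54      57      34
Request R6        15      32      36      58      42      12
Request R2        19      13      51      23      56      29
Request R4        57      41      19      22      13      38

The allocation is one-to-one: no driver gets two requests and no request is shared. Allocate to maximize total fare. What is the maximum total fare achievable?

Optimal: Car 70→Request R4 ($57), Car 58→Request R3 ($58), Car 91→Request R5 ($49), Car 44→Request R6 ($58), Car 12→Request R2 ($56), Car 63→Request R1 ($34) — total 57+58+49+58+56+34 = $312.
Column-greedy (each request in turn goes to its best remaining driver) gives $308, worse by 4.
Checked against all permutations: $312 is optimal.

Max total: $312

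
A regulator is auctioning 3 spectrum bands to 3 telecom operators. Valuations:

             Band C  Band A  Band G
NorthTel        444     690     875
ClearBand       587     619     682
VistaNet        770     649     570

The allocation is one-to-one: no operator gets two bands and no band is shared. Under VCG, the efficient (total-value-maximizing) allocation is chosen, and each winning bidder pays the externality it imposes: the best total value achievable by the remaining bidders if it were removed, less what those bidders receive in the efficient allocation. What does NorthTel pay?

NorthTel pays $63M.

Efficient allocation: NorthTel→Band G ($875M), ClearBand→Band A ($619M), VistaNet→Band C ($770M); total welfare W = $2264M.
NorthTel receives Band G at value $875M, so the others get W − 875 = $1389M.
Without NorthTel: best allocation of the remaining 2 bidders over all 3 bands is ClearBand→Band G ($682M), VistaNet→Band C ($770M), total $1452M.
VCG payment = (others' best without NorthTel) − (others' welfare with NorthTel) = 1452 − 1389 = $63M.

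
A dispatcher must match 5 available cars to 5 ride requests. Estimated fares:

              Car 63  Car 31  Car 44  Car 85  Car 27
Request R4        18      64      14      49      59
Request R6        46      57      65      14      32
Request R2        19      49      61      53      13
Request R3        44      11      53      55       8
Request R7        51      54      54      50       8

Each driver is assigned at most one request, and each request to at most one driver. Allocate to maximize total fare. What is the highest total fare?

This is the linear assignment problem.
Optimal: Car 63→Request R7 ($51), Car 31→Request R6 ($57), Car 44→Request R2 ($61), Car 85→Request R3 ($55), Car 27→Request R4 ($59) — total 51+57+61+55+59 = $283.
Next-best assignment: Car 63→Request R7, Car 31→Request R2, Car 44→Request R6, Car 85→Request R3, Car 27→Request R4 = $279.
Swapping Car 31↔Car 44 (Car 31→Request R2 $49, Car 44→Request R6 $65) loses 4.

Maximum total: $283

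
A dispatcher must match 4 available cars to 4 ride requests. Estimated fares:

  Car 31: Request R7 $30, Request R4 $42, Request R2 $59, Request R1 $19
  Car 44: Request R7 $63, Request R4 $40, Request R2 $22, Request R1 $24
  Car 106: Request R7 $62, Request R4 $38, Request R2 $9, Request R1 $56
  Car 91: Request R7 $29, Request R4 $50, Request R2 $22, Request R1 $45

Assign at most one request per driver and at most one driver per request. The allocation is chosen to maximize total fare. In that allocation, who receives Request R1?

Car 106 receives Request R1.

Optimal: Car 31→Request R2 ($59), Car 44→Request R7 ($63), Car 106→Request R1 ($56), Car 91→Request R4 ($50) — total 59+63+56+50 = $228.
Next-best assignment: Car 31→Request R2, Car 44→Request R4, Car 106→Request R7, Car 91→Request R1 = $206.
Swapping Car 91↔Car 31 (Car 91→Request R2 $22, Car 31→Request R4 $42) loses 45.
Car 106's own top request is Request R7 ($62), but forcing Car 106→Request R7 and reassigning the rest optimally gives only $206 — worse by 22.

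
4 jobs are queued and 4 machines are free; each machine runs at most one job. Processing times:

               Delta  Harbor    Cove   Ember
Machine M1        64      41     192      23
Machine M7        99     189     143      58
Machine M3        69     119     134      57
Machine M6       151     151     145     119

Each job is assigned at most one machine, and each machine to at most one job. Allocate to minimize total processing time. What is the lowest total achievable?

Min total: 313 min

Optimal: Delta→Machine M3 (69 min), Harbor→Machine M1 (41 min), Cove→Machine M6 (145 min), Ember→Machine M7 (58 min) — total 69+41+145+58 = 313 min.
Row-greedy (each job in turn takes its cheapest remaining machine) gives 445 min, worse by 132.
Next-best assignment: Delta→Machine M7, Harbor→Machine M1, Cove→Machine M6, Ember→Machine M3 = 342 min.
Swapping Cove↔Harbor (Cove→Machine M1 192 min, Harbor→Machine M6 151 min) adds 157.
Every other assignment is strictly worse.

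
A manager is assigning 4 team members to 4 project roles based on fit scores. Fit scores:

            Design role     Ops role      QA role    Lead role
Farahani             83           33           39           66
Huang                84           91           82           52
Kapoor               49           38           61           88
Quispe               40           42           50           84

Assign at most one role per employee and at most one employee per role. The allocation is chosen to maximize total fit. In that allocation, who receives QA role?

Optimal: Farahani→Design role (83 pts), Huang→Ops role (91 pts), Kapoor→QA role (61 pts), Quispe→Lead role (84 pts) — total 83+91+61+84 = 319 pts.
Swapping Huang↔Kapoor (Huang→QA role 82 pts, Kapoor→Ops role 38 pts) loses 32.
Checked against all permutations: 319 pts is optimal.
Kapoor's own top role is Lead role (88 pts), but forcing Kapoor→Lead role and reassigning the rest optimally gives only 312 pts — worse by 7.

Kapoor receives QA role.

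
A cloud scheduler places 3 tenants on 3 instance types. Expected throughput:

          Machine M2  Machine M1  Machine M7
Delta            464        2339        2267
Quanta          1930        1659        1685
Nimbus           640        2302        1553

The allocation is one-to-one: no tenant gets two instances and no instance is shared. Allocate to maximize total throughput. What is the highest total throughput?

Treat this as an assignment problem: match each tenant to one instance.
Optimal: Delta→Machine M7 (2267 ops/s), Quanta→Machine M2 (1930 ops/s), Nimbus→Machine M1 (2302 ops/s) — total 2267+1930+2302 = 6499 ops/s.
Max-entry greedy (repeatedly take the single best remaining cell) gives 5822 ops/s, worse by 677.
Every other assignment is strictly worse.

Maximum total: 6499 ops/s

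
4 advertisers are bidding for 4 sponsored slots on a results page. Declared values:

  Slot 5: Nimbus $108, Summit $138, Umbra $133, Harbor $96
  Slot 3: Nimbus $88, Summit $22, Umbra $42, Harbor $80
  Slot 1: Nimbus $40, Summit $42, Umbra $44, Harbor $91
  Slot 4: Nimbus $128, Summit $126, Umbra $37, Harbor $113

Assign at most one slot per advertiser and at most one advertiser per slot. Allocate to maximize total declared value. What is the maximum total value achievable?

Optimal: Nimbus→Slot 3 ($88), Summit→Slot 4 ($126), Umbra→Slot 5 ($133), Harbor→Slot 1 ($91) — total 88+126+133+91 = $438.
Row-greedy (each advertiser in turn takes its best remaining slot) gives $390, worse by 48.
Checked against all permutations: $438 is optimal.

Max total: $438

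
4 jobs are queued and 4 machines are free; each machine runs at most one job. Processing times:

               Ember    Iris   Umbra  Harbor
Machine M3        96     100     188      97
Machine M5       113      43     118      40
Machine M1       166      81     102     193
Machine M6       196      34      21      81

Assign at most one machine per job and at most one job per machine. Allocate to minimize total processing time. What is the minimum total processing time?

Minimum total: 238 min

Treat this as an assignment problem: match each job to one machine.
Optimal: Ember→Machine M3 (96 min), Iris→Machine M1 (81 min), Umbra→Machine M6 (21 min), Harbor→Machine M5 (40 min) — total 96+81+21+40 = 238 min.
Row-greedy (each job in turn takes its cheapest remaining machine) gives 272 min, worse by 34.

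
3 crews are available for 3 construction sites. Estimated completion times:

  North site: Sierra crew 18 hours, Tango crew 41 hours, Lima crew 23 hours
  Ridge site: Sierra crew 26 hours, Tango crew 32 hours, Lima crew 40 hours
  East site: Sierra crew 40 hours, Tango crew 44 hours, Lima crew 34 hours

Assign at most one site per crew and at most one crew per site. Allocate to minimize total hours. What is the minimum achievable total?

Treat this as an assignment problem: match each crew to one site.
Optimal: Sierra crew→North site (18 hours), Tango crew→Ridge site (32 hours), Lima crew→East site (34 hours) — total 18+32+34 = 84 hours.
Swapping Sierra crew↔Tango crew (Sierra crew→Ridge site 26 hours, Tango crew→North site 41 hours) adds 17.

Min total: 84 hours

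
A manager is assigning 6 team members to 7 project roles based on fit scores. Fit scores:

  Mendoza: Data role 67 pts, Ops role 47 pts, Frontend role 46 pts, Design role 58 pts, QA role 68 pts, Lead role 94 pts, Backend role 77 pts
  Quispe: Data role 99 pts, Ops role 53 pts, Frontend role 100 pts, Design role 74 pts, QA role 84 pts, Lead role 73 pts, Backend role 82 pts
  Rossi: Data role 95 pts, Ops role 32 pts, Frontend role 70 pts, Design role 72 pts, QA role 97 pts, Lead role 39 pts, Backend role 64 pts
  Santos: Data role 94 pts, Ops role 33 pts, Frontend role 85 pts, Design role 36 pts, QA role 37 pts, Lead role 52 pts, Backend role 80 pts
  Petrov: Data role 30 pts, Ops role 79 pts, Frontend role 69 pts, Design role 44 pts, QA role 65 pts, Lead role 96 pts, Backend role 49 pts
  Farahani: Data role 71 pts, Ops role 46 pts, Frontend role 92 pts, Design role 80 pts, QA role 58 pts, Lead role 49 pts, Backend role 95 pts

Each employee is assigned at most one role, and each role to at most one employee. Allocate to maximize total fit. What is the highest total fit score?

This is a one-to-one assignment (maximum-weight bipartite matching).
Optimal: Mendoza→Lead role (94 pts), Quispe→Frontend role (100 pts), Rossi→QA role (97 pts), Santos→Data role (94 pts), Petrov→Ops role (79 pts), Farahani→Backend role (95 pts) — total 94+100+97+94+79+95 = 559 pts.
Column-greedy (each role in turn goes to its best remaining employee) gives 462 pts, worse by 97.
Next-best assignment: Mendoza→Lead role, Quispe→Data role, Rossi→QA role, Santos→Frontend role, Petrov→Ops role, Farahani→Backend role = 549 pts.
Swapping Rossi↔Farahani (Rossi→Backend role 64 pts, Farahani→QA role 58 pts) loses 70.
No other one-to-one assignment exceeds 559 pts.

Max total: 559 pts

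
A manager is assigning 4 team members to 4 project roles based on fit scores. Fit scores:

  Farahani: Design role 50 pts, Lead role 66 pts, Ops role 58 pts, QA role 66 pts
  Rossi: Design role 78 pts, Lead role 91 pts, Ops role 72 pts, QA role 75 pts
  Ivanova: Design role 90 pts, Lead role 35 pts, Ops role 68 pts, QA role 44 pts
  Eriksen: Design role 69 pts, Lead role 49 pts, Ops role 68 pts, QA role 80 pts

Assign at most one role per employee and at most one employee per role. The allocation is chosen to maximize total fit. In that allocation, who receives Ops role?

This is the linear assignment problem.
Optimal: Farahani→Ops role (58 pts), Rossi→Lead role (91 pts), Ivanova→Design role (90 pts), Eriksen→QA role (80 pts) — total 58+91+90+80 = 319 pts.
Row-greedy (each employee in turn takes its best remaining role) gives 292 pts, worse by 27.
Swapping Farahani↔Ivanova (Farahani→Design role 50 pts, Ivanova→Ops role 68 pts) loses 30.
No other one-to-one assignment exceeds 319 pts.
Farahani's own top role is Lead role (66 pts), but forcing Farahani→Lead role and reassigning the rest optimally gives only 308 pts — worse by 11.

Farahani receives Ops role.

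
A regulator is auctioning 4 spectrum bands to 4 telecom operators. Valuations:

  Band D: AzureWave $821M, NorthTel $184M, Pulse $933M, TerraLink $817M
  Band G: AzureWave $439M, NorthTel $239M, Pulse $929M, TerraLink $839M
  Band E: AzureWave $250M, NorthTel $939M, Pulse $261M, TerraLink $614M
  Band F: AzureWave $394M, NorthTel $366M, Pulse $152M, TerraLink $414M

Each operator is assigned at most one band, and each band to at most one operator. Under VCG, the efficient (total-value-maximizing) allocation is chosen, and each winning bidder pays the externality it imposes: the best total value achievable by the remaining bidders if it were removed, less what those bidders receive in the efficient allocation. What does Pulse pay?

Pulse pays $427M.

Efficient allocation: AzureWave→Band F ($394M), NorthTel→Band E ($939M), Pulse→Band D ($933M), TerraLink→Band G ($839M); total welfare W = $3105M.
Pulse receives Band D at value $933M, so the others get W − 933 = $2172M.
Without Pulse: best allocation of the remaining 3 bidders over all 4 bands is AzureWave→Band D ($821M), NorthTel→Band E ($939M), TerraLink→Band G ($839M), total $2599M.
VCG payment = (others' best without Pulse) − (others' welfare with Pulse) = 2599 − 2172 = $427M.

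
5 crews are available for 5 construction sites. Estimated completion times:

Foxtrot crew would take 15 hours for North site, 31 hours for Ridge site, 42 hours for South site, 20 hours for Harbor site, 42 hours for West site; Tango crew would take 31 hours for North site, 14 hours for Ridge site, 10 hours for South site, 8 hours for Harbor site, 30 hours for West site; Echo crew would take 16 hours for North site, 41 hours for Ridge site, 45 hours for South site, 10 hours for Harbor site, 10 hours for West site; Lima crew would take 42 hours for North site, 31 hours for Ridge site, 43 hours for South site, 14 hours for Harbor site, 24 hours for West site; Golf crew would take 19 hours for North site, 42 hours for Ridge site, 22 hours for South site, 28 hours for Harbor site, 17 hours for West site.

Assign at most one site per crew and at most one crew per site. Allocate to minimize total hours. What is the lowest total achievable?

This is the linear assignment problem.
Optimal: Foxtrot crew→North site (15 hours), Tango crew→Ridge site (14 hours), Echo crew→West site (10 hours), Lima crew→Harbor site (14 hours), Golf crew→South site (22 hours) — total 15+14+10+14+22 = 75 hours.
Min-entry greedy (repeatedly take the single cheapest remaining cell) gives 86 hours, worse by 11.
No other one-to-one assignment undercuts 75 hours.

Min total: 75 hours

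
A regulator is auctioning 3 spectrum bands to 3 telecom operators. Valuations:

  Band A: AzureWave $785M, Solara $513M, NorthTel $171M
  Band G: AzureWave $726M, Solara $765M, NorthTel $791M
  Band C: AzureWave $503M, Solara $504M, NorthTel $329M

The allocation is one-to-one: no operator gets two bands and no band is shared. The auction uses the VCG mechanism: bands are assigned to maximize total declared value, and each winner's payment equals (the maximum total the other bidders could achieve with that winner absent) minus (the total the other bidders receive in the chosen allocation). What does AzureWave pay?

Efficient allocation: AzureWave→Band A ($785M), Solara→Band C ($504M), NorthTel→Band G ($791M); total welfare W = $2080M.
AzureWave receives Band A at value $785M, so the others get W − 785 = $1295M.
Without AzureWave: best allocation of the remaining 2 bidders over all 3 bands is Solara→Band A ($513M), NorthTel→Band G ($791M), total $1304M.
VCG payment = (others' best without AzureWave) − (others' welfare with AzureWave) = 1304 − 1295 = $9M.

AzureWave pays $9M.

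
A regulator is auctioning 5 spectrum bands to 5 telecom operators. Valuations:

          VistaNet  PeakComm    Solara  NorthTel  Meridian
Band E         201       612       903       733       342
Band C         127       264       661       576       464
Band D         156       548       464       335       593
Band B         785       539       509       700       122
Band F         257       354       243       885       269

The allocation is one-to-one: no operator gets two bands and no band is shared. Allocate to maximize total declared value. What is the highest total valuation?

Optimal: VistaNet→Band B ($785M), PeakComm→Band D ($548M), Solara→Band E ($903M), NorthTel→Band F ($885M), Meridian→Band C ($464M) — total 785+548+903+885+464 = $3585M.
Max-entry greedy (repeatedly take the single best remaining cell) gives $3430M, worse by 155.
Every other assignment is strictly worse.

Max total: $3585M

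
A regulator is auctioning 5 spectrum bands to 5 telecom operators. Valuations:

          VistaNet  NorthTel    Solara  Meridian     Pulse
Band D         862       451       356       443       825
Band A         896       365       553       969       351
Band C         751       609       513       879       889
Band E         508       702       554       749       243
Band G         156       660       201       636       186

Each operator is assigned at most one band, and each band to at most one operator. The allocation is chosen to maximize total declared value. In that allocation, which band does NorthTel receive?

NorthTel receives Band G.

Optimal: VistaNet→Band D ($862M), NorthTel→Band G ($660M), Solara→Band E ($554M), Meridian→Band A ($969M), Pulse→Band C ($889M) — total 862+660+554+969+889 = $3934M.
Column-greedy (each band in turn goes to its best remaining operator) gives $3623M, worse by 311.
Next-best assignment: VistaNet→Band A, NorthTel→Band G, Solara→Band E, Meridian→Band C, Pulse→Band D = $3814M.
Swapping VistaNet↔Pulse (VistaNet→Band C $751M, Pulse→Band D $825M) loses 175.
Checked against all permutations: $3934M is optimal.
NorthTel's own top band is Band E ($702M), but forcing NorthTel→Band E and reassigning the rest optimally gives only $3642M — worse by 292.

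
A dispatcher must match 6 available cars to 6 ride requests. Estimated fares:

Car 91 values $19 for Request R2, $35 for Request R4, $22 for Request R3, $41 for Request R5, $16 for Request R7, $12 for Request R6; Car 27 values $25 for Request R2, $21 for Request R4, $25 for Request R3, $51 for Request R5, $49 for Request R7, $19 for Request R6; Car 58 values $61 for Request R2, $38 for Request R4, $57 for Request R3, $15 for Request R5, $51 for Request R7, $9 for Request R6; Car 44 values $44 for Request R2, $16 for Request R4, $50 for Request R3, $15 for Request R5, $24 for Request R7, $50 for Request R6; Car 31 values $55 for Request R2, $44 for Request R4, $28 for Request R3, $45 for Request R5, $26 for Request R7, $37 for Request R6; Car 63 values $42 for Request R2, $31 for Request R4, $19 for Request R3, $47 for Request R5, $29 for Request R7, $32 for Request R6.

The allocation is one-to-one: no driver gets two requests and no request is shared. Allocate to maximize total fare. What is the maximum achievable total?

Maximum total: $293

Optimal: Car 91→Request R4 ($35), Car 27→Request R7 ($49), Car 58→Request R3 ($57), Car 44→Request R6 ($50), Car 31→Request R2 ($55), Car 63→Request R5 ($47) — total 35+49+57+50+55+47 = $293.
Max-entry greedy (repeatedly take the single best remaining cell) gives $254, worse by 39.
Next-best assignment: Car 91→Request R5, Car 27→Request R7, Car 58→Request R3, Car 44→Request R6, Car 31→Request R2, Car 63→Request R4 = $283.
No other one-to-one assignment exceeds $293.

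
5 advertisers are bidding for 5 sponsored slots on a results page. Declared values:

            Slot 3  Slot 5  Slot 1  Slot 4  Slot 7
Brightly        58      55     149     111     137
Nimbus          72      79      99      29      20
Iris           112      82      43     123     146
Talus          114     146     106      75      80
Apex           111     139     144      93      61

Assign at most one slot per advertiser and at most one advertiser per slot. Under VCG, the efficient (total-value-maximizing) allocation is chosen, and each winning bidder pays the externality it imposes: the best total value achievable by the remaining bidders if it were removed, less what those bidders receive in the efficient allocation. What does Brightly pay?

Efficient allocation: Brightly→Slot 7 ($137), Nimbus→Slot 3 ($72), Iris→Slot 4 ($123), Talus→Slot 5 ($146), Apex→Slot 1 ($144); total welfare W = $622.
Brightly receives Slot 7 at value $137, so the others get W − 137 = $485.
Without Brightly: best allocation of the remaining 4 bidders over all 5 slots is Nimbus→Slot 3 ($72), Iris→Slot 7 ($146), Talus→Slot 5 ($146), Apex→Slot 1 ($144), total $508.
VCG payment = (others' best without Brightly) − (others' welfare with Brightly) = 508 − 485 = $23.

Brightly pays $23.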